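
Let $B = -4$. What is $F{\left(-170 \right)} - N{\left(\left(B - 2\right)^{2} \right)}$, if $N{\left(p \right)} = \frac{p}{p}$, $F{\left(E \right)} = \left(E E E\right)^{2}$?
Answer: $24137568999999$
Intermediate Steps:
$F{\left(E \right)} = E^{6}$ ($F{\left(E \right)} = \left(E^{2} E\right)^{2} = \left(E^{3}\right)^{2} = E^{6}$)
$N{\left(p \right)} = 1$
$F{\left(-170 \right)} - N{\left(\left(B - 2\right)^{2} \right)} = \left(-170\right)^{6} - 1 = 24137569000000 - 1 = 24137568999999$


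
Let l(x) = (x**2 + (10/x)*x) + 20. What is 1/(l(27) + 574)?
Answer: 1/1333 ≈ 0.00075019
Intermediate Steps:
l(x) = 30 + x**2 (l(x) = (x**2 + 10) + 20 = (10 + x**2) + 20 = 30 + x**2)
1/(l(27) + 574) = 1/((30 + 27**2) + 574) = 1/((30 + 729) + 574) = 1/(759 + 574) = 1/1333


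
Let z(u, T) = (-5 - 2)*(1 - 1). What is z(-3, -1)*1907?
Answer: 0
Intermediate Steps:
z(u, T) = 0 (z(u, T) = -7*0 = 0)
z(-3, -1)*1907 = 0*1907 = 0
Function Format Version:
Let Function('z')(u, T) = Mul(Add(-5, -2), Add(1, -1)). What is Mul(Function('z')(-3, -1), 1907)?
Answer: 0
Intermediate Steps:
Function('z')(u, T) = 0 (Function('z')(u, T) = Mul(-7, 0) = 0)
Mul(Function('z')(-3, -1), 1907) = Mul(0, 1907) = 0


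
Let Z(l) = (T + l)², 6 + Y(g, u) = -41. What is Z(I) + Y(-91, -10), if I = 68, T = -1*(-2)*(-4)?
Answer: 3553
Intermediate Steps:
T = -8 (T = 2*(-4) = -8)
Y(g, u) = -47 (Y(g, u) = -6 - 41 = -47)
Z(l) = (-8 + l)²
Z(I) + Y(-91, -10) = (-8 + 68)² - 47 = 60² - 47 = 3600 - 47 = 3553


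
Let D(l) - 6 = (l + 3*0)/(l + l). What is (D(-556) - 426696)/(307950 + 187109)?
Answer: -853379/990118 ≈ -0.86190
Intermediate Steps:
D(l) = 13/2 (D(l) = 6 + (l + 3*0)/(l + l) = 6 + (l + 0)/((2*l)) = 6 + l*(1/(2*l)) = 6 + ½ = 13/2)
(D(-556) - 426696)/(307950 + 187109) = (13/2 - 426696)/(307950 + 187109) = -853379/2/495059 = -853379/2*1/495059 = -853379/990118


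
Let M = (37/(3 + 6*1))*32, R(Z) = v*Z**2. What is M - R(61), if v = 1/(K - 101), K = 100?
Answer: 34673/9 ≈ 3852.6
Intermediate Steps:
v = -1 (v = 1/(100 - 101) = 1/(-1) = -1)
R(Z) = -Z**2
M = 1184/9 (M = (37/(3 + 6))*32 = (37/9)*32 = 1184/9 ≈ 131.56)
M - R(61) = 1184/9 - (-1)*61**2 = 1184/9 - (-1)*3721 = 1184/9 - 1*(-3721) = 1184/9 + 3721 = 34673/9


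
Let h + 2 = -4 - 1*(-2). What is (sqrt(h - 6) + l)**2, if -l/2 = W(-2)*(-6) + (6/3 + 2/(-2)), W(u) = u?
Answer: (26 - I*sqrt(10))**2 ≈ 666.0 - 164.44*I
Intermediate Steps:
h = -4 (h = -2 + (-4 - 1*(-2)) = -2 + (-4 + 2) = -2 - 2 = -4)
l = -26 (l = -2*(-2*(-6) + (6/3 + 2/(-2))) = -2*(12 + (6*(1/3) + 2*(-1/2))) = -2*(12 + (2 - 1)) = -2*(12 + 1) = -2*13 = -26)
(sqrt(h - 6) + l)**2 = (sqrt(-4 - 6) - 26)**2 = (sqrt(-10) - 26)**2 = (I*sqrt(10) - 26)**2 = (-26 + I*sqrt(10))**2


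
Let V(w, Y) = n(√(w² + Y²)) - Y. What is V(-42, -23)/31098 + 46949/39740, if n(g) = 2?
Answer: 730506751/617917260 ≈ 1.1822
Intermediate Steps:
V(w, Y) = 2 - Y
V(-42, -23)/31098 + 46949/39740 = (2 - 1*(-23))/31098 + 46949/39740 = (2 + 23)*(1/31098) + 46949*(1/39740) = 25*(1/31098) + 46949/39740 = 25/31098 + 46949/39740 = 730506751/617917260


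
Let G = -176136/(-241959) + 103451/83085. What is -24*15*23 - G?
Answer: -55497953021423/6701054505 ≈ -8282.0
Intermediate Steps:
G = 13221720023/6701054505 (G = -176136*(-1/241959) + 103451*(1/83085) = 58712/80653 + 103451/83085 = 13221720023/6701054505 ≈ 1.9731)
-24*15*23 - G = -24*15*23 - 1*13221720023/6701054505 = -360*23 - 13221720023/6701054505 = -8280 - 13221720023/6701054505 = -55497953021423/6701054505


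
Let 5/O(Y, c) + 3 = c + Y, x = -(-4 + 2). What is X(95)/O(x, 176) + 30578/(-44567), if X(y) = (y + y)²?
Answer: 56310373922/44567 ≈ 1.2635e+6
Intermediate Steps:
X(y) = 4*y² (X(y) = (2*y)² = 4*y²)
x = 2 (x = -1*(-2) = 2)
O(Y, c) = 5/(-3 + Y + c) (O(Y, c) = 5/(-3 + (c + Y)) = 5/(-3 + (Y + c)) = 5/(-3 + Y + c))
X(95)/O(x, 176) + 30578/(-44567) = (4*95²)/((5/(-3 + 2 + 176))) + 30578/(-44567) = (4*9025)/((5/175)) + 30578*(-1/44567) = 36100/((5*(1/175))) - 30578/44567 = 36100/(1/35) - 30578/44567 = 36100*35 - 30578/44567 = 1263500 - 30578/44567 = 56310373922/44567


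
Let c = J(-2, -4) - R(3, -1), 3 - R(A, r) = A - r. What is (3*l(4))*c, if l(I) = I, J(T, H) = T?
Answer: -12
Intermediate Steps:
R(A, r) = 3 + r - A (R(A, r) = 3 - (A - r) = 3 + (r - A) = 3 + r - A)
c = -1 (c = -2 - (3 - 1 - 1*3) = -2 - (3 - 1 - 3) = -2 - 1*(-1) = -2 + 1 = -1)
(3*l(4))*c = (3*4)*(-1) = 12*(-1) = -12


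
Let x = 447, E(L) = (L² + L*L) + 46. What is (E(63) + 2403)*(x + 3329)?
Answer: 39221312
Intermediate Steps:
E(L) = 46 + 2*L² (E(L) = (L² + L²) + 46 = 2*L² + 46 = 46 + 2*L²)
(E(63) + 2403)*(x + 3329) = ((46 + 2*63²) + 2403)*(447 + 3329) = ((46 + 2*3969) + 2403)*3776 = ((46 + 7938) + 2403)*3776 = (7984 + 2403)*3776 = 10387*3776 = 39221312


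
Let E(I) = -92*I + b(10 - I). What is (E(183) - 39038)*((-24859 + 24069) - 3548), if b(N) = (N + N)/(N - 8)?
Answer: 43869534624/181 ≈ 2.4237e+8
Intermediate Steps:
b(N) = 2*N/(-8 + N) (b(N) = (2*N)/(-8 + N) = 2*N/(-8 + N))
E(I) = -92*I + 2*(10 - I)/(2 - I) (E(I) = -92*I + 2*(10 - I)/(-8 + (10 - I)) = -92*I + 2*(10 - I)/(2 - I))
(E(183) - 39038)*((-24859 + 24069) - 3548) = (2*(-10 - 46*183² + 93*183)/(-2 + 183) - 39038)*((-24859 + 24069) - 3548) = (2*(-10 - 46*33489 + 17019)/181 - 39038)*(-790 - 3548) = (2*(1/181)*(-10 - 1540494 + 17019) - 39038)*(-4338) = (2*(1/181)*(-1523485) - 39038)*(-4338) = (-3046970/181 - 39038)*(-4338) = -10112848/181*(-4338) = 43869534624/181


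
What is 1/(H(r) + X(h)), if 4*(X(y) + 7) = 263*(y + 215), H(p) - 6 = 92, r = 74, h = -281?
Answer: -2/8497 ≈ -0.00023538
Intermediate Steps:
H(p) = 98 (H(p) = 6 + 92 = 98)
X(y) = 56517/4 + 263*y/4 (X(y) = -7 + (263*(y + 215))/4 = -7 + (263*(215 + y))/4 = -7 + (56545 + 263*y)/4 = -7 + (56545/4 + 263*y/4) = 56517/4 + 263*y/4)
1/(H(r) + X(h)) = 1/(98 + (56517/4 + (263/4)*(-281))) = 1/(98 + (56517/4 - 73903/4)) = 1/(98 - 8693/2) = 1/(-8497/2) = -2/8497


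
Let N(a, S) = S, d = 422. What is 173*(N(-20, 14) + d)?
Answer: 75428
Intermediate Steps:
173*(N(-20, 14) + d) = 173*(14 + 422) = 173*436 = 75428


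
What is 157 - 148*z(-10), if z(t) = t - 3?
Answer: 2081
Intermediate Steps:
z(t) = -3 + t
157 - 148*z(-10) = 157 - 148*(-3 - 10) = 157 - 148*(-13) = 157 + 1924 = 2081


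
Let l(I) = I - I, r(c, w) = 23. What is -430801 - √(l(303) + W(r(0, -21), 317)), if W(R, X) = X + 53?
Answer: -430801 - √370 ≈ -4.3082e+5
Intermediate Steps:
l(I) = 0
W(R, X) = 53 + X
-430801 - √(l(303) + W(r(0, -21), 317)) = -430801 - √(0 + (53 + 317)) = -430801 - √(0 + 370) = -430801 - √370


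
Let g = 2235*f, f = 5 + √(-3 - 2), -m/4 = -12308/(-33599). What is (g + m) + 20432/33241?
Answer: 12480009185681/1116864359 + 2235*I*√5 ≈ 11174.0 + 4997.6*I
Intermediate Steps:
m = -49232/33599 (m = -(-49232)/(-33599) = -(-49232)*(-1)/33599 = -4*12308/33599 = -49232/33599 ≈ -1.4653)
f = 5 + I*√5 (f = 5 + √(-5) = 5 + I*√5 ≈ 5.0 + 2.2361*I)
g = 11175 + 2235*I*√5 (g = 2235*(5 + I*√5) = 11175 + 2235*I*√5 ≈ 11175.0 + 4997.6*I)
(g + m) + 20432/33241 = ((11175 + 2235*I*√5) - 49232/33599) + 20432/33241 = (375419593/33599 + 2235*I*√5) + 20432*(1/33241) = (375419593/33599 + 2235*I*√5) + 20432/33241 = 12480009185681/1116864359 + 2235*I*√5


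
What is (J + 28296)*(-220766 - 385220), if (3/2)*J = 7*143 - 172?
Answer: -52445664356/3 ≈ -1.7482e+10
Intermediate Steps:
J = 1658/3 (J = 2*(7*143 - 172)/3 = 2*(1001 - 172)/3 = (⅔)*829 = 1658/3 ≈ 552.67)
(J + 28296)*(-220766 - 385220) = (1658/3 + 28296)*(-220766 - 385220) = (86546/3)*(-605986) = -52445664356/3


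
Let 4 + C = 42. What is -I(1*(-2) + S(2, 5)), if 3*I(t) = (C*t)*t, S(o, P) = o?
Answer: 0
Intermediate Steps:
C = 38 (C = -4 + 42 = 38)
I(t) = 38*t**2/3 (I(t) = ((38*t)*t)/3 = (38*t**2)/3 = 38*t**2/3)
-I(1*(-2) + S(2, 5)) = -38*(1*(-2) + 2)**2/3 = -38*(-2 + 2)**2/3 = -38*0**2/3 = -38*0/3 = -1*0 = 0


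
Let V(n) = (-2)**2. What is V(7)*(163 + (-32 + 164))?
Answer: 1180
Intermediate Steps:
V(n) = 4
V(7)*(163 + (-32 + 164)) = 4*(163 + (-32 + 164)) = 4*(163 + 132) = 4*295 = 1180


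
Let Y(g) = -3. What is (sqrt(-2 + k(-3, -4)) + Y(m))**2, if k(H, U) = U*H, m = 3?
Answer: (3 - sqrt(10))**2 ≈ 0.026334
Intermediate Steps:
k(H, U) = H*U
(sqrt(-2 + k(-3, -4)) + Y(m))**2 = (sqrt(-2 - 3*(-4)) - 3)**2 = (sqrt(-2 + 12) - 3)**2 = (sqrt(10) - 3)**2 = (-3 + sqrt(10))**2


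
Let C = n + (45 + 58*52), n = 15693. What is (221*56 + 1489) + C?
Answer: 32619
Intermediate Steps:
C = 18754 (C = 15693 + (45 + 58*52) = 15693 + (45 + 3016) = 15693 + 3061 = 18754)
(221*56 + 1489) + C = (221*56 + 1489) + 18754 = (12376 + 1489) + 18754 = 13865 + 18754 = 32619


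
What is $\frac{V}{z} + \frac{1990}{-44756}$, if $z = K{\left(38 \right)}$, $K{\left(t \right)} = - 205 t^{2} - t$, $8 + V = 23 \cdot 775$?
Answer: $- \frac{57773878}{552098827} \approx -0.10464$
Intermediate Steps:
$V = 17817$ ($V = -8 + 23 \cdot 775 = -8 + 17825 = 17817$)
$K{\left(t \right)} = - t - 205 t^{2}$
$z = -296058$ ($z = \left(-1\right) 38 \left(1 + 205 \cdot 38\right) = \left(-1\right) 38 \left(1 + 7790\right) = \left(-1\right) 38 \cdot 7791 = -296058$)
$\frac{V}{z} + \frac{1990}{-44756} = \frac{17817}{-296058} + \frac{1990}{-44756} = 17817 \left(- \frac{1}{296058}\right) + 1990 \left(- \frac{1}{44756}\right) = - \frac{5939}{98686} - \frac{995}{22378} = - \frac{57773878}{552098827}$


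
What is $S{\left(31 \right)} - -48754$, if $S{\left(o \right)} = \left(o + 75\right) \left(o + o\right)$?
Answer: $55326$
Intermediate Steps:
$S{\left(o \right)} = 2 o \left(75 + o\right)$ ($S{\left(o \right)} = \left(75 + o\right) 2 o = 2 o \left(75 + o\right)$)
$S{\left(31 \right)} - -48754 = 2 \cdot 31 \left(75 + 31\right) - -48754 = 2 \cdot 31 \cdot 106 + 48754 = 6572 + 48754 = 55326$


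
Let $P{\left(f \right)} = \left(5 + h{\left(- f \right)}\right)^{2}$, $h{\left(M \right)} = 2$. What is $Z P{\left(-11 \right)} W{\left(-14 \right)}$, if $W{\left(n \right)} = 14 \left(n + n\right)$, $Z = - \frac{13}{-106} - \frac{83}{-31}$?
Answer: $- \frac{88366404}{1643} \approx -53784.0$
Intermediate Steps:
$Z = \frac{9201}{3286}$ ($Z = \left(-13\right) \left(- \frac{1}{106}\right) - - \frac{83}{31} = \frac{13}{106} + \frac{83}{31} = \frac{9201}{3286} \approx 2.8001$)
$W{\left(n \right)} = 28 n$ ($W{\left(n \right)} = 14 \cdot 2 n = 28 n$)
$P{\left(f \right)} = 49$ ($P{\left(f \right)} = \left(5 + 2\right)^{2} = 7^{2} = 49$)
$Z P{\left(-11 \right)} W{\left(-14 \right)} = \frac{9201}{3286} \cdot 49 \cdot 28 \left(-14\right) = \frac{450849}{3286} \left(-392\right) = - \frac{88366404}{1643}$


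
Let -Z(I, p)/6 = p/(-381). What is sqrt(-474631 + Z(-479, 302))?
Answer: I*sqrt(7655246691)/127 ≈ 688.93*I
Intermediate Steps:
Z(I, p) = 2*p/127 (Z(I, p) = -6*p/(-381) = -6*p*(-1)/381 = -(-2)*p/127 = 2*p/127)
sqrt(-474631 + Z(-479, 302)) = sqrt(-474631 + (2/127)*302) = sqrt(-474631 + 604/127) = sqrt(-60277533/127) = I*sqrt(7655246691)/127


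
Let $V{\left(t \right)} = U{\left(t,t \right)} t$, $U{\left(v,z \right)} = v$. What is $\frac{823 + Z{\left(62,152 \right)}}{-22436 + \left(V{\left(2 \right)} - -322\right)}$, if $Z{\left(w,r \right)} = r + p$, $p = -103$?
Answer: $- \frac{436}{11055} \approx -0.039439$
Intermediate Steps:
$Z{\left(w,r \right)} = -103 + r$ ($Z{\left(w,r \right)} = r - 103 = -103 + r$)
$V{\left(t \right)} = t^{2}$ ($V{\left(t \right)} = t t = t^{2}$)
$\frac{823 + Z{\left(62,152 \right)}}{-22436 + \left(V{\left(2 \right)} - -322\right)} = \frac{823 + \left(-103 + 152\right)}{-22436 + \left(2^{2} - -322\right)} = \frac{823 + 49}{-22436 + \left(4 + 322\right)} = \frac{872}{-22436 + 326} = \frac{872}{-22110} = 872 \left(- \frac{1}{22110}\right) = - \frac{436}{11055}$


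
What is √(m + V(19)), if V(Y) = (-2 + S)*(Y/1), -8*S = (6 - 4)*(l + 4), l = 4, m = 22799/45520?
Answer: I*√9777471245/11380 ≈ 8.689*I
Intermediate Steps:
m = 22799/45520 (m = 22799*(1/45520) = 22799/45520 ≈ 0.50086)
S = -2 (S = -(6 - 4)*(4 + 4)/8 = -8/4 = -⅛*16 = -2)
V(Y) = -4*Y (V(Y) = (-2 - 2)*(Y/1) = -4*Y)
√(m + V(19)) = √(22799/45520 - 4*19) = √(22799/45520 - 76) = √(-3436721/45520) = I*√9777471245/11380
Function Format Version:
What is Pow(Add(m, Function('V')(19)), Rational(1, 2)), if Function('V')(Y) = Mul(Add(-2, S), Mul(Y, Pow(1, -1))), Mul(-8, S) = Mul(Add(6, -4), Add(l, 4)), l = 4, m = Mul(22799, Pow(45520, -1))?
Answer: Mul(Rational(1, 11380), I, Pow(9777471245, Rational(1, 2))) ≈ Mul(8.6890, I)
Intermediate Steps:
m = Rational(22799, 45520) (m = Mul(22799, Rational(1, 45520)) = Rational(22799, 45520) ≈ 0.50086)
S = -2 (S = Mul(Rational(-1, 8), Mul(Add(6, -4), Add(4, 4))) = Mul(Rational(-1, 8), Mul(2, 8)) = Mul(Rational(-1, 8), 16) = -2)
Function('V')(Y) = Mul(-4, Y) (Function('V')(Y) = Mul(Add(-2, -2), Mul(Y, Pow(1, -1))) = Mul(-4, Mul(Y, 1)) = Mul(-4, Y))
Pow(Add(m, Function('V')(19)), Rational(1, 2)) = Pow(Add(Rational(22799, 45520), Mul(-4, 19)), Rational(1, 2)) = Pow(Add(Rational(22799, 45520), -76), Rational(1, 2)) = Pow(Rational(-3436721, 45520), Rational(1, 2)) = Mul(Rational(1, 11380), I, Pow(9777471245, Rational(1, 2)))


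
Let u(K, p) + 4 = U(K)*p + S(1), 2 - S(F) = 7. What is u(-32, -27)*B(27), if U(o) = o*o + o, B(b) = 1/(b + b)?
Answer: -2977/6 ≈ -496.17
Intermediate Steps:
B(b) = 1/(2*b)
S(F) = -5 (S(F) = 2 - 1*7 = 2 - 7 = -5)
U(o) = o + o**2 (U(o) = o**2 + o = o + o**2)
u(K, p) = -9 + K*p*(1 + K) (u(K, p) = -4 + ((K*(1 + K))*p - 5) = -4 + (K*p*(1 + K) - 5) = -4 + (-5 + K*p*(1 + K)) = -9 + K*p*(1 + K))
u(-32, -27)*B(27) = (-9 - 32*(-27)*(1 - 32))*((1/2)/27) = (-9 - 32*(-27)*(-31))*((1/2)*(1/27)) = (-9 - 26784)*(1/54) = -26793*1/54 = -2977/6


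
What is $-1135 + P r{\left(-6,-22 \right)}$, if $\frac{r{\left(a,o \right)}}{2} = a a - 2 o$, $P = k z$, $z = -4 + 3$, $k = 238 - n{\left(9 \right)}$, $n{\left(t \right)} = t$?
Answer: $-37775$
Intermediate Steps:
$k = 229$ ($k = 238 - 9 = 229$)
$z = -1$
$P = -229$ ($P = 229 \left(-1\right) = -229$)
$r{\left(a,o \right)} = - 4 o + 2 a^{2}$ ($r{\left(a,o \right)} = 2 \left(a a - 2 o\right) = 2 \left(a^{2} - 2 o\right) = - 4 o + 2 a^{2}$)
$-1135 + P r{\left(-6,-22 \right)} = -1135 - 229 \left(\left(-4\right) \left(-22\right) + 2 \left(-6\right)^{2}\right) = -1135 - 229 \left(88 + 2 \cdot 36\right) = -1135 - 229 \left(88 + 72\right) = -1135 - 36640 = -37775$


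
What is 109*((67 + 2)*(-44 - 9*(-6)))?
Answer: 75210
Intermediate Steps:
109*((67 + 2)*(-44 - 9*(-6))) = 109*(69*(-44 + 54)) = 109*(69*10) = 109*690 = 75210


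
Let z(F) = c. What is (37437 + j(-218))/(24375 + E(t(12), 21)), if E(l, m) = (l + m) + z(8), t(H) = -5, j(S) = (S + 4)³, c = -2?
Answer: -9762907/24389 ≈ -400.30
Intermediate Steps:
z(F) = -2
j(S) = (4 + S)³
E(l, m) = -2 + l + m (E(l, m) = (l + m) - 2 = -2 + l + m)
(37437 + j(-218))/(24375 + E(t(12), 21)) = (37437 + (4 - 218)³)/(24375 + (-2 - 5 + 21)) = (37437 + (-214)³)/(24375 + 14) = (37437 - 9800344)/24389 = -9762907*1/24389 = -9762907/24389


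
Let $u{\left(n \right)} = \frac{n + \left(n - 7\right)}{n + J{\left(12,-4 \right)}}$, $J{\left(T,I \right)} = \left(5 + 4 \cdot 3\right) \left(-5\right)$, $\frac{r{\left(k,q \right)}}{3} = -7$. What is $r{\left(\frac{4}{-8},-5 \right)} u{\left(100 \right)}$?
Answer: $- \frac{1351}{5} \approx -270.2$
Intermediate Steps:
$r{\left(k,q \right)} = -21$ ($r{\left(k,q \right)} = 3 \left(-7\right) = -21$)
$J{\left(T,I \right)} = -85$ ($J{\left(T,I \right)} = \left(5 + 12\right) \left(-5\right) = 17 \left(-5\right) = -85$)
$u{\left(n \right)} = \frac{-7 + 2 n}{-85 + n}$ ($u{\left(n \right)} = \frac{n + \left(n - 7\right)}{n - 85} = \frac{n + \left(n - 7\right)}{-85 + n} = \frac{n + \left(-7 + n\right)}{-85 + n} = \frac{-7 + 2 n}{-85 + n}$)
$r{\left(\frac{4}{-8},-5 \right)} u{\left(100 \right)} = - 21 \frac{-7 + 2 \cdot 100}{-85 + 100} = - 21 \frac{-7 + 200}{15} = - 21 \cdot \frac{1}{15} \cdot 193 = \left(-21\right) \frac{193}{15} = - \frac{1351}{5}$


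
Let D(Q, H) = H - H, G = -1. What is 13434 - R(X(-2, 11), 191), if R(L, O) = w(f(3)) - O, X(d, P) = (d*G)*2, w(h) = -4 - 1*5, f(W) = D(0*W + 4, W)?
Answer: 13634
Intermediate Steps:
D(Q, H) = 0
f(W) = 0
w(h) = -9 (w(h) = -4 - 5 = -9)
X(d, P) = -2*d (X(d, P) = (d*(-1))*2 = -d*2 = -2*d)
R(L, O) = -9 - O
13434 - R(X(-2, 11), 191) = 13434 - (-9 - 1*191) = 13434 - (-9 - 191) = 13434 - 1*(-200) = 13434 + 200 = 13634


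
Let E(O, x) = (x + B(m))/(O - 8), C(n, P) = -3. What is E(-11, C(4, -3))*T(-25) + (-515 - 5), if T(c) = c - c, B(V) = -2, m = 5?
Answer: -520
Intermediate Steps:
E(O, x) = (-2 + x)/(-8 + O) (E(O, x) = (x - 2)/(O - 8) = (-2 + x)/(-8 + O))
T(c) = 0
E(-11, C(4, -3))*T(-25) + (-515 - 5) = ((-2 - 3)/(-8 - 11))*0 + (-515 - 5) = (-5/(-19))*0 - 520 = -1/19*(-5)*0 - 520 = (5/19)*0 - 520 = 0 - 520 = -520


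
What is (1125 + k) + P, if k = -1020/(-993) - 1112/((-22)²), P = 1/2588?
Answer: 116476854287/103651988 ≈ 1123.7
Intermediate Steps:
P = 1/2588 ≈ 0.00038640
k = -50878/40051 (k = -1020*(-1/993) - 1112/484 = 340/331 - 1112*1/484 = 340/331 - 278/121 = -50878/40051 ≈ -1.2703)
(1125 + k) + P = (1125 - 50878/40051) + 1/2588 = 45006497/40051 + 1/2588 = 116476854287/103651988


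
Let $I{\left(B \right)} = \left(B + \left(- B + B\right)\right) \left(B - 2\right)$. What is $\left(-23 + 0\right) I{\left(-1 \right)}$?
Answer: $-69$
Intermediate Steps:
$I{\left(B \right)} = B \left(-2 + B\right)$ ($I{\left(B \right)} = \left(B + 0\right) \left(-2 + B\right) = B \left(-2 + B\right)$)
$\left(-23 + 0\right) I{\left(-1 \right)} = \left(-23 + 0\right) \left(- (-2 - 1)\right) = - 23 \left(\left(-1\right) \left(-3\right)\right) = \left(-23\right) 3 = -69$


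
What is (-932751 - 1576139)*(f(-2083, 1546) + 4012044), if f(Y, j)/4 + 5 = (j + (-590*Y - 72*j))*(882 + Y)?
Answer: 13479372785088880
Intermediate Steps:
f(Y, j) = -20 + 4*(882 + Y)*(-590*Y - 71*j) (f(Y, j) = -20 + 4*((j + (-590*Y - 72*j))*(882 + Y)) = -20 + 4*((-590*Y - 71*j)*(882 + Y)) = -20 + 4*((882 + Y)*(-590*Y - 71*j)) = -20 + 4*(882 + Y)*(-590*Y - 71*j))
(-932751 - 1576139)*(f(-2083, 1546) + 4012044) = (-932751 - 1576139)*((-20 - 2081520*(-2083) - 250488*1546 - 2360*(-2083)² - 284*(-2083)*1546) + 4012044) = -2508890*((-20 + 4335806160 - 387254448 - 2360*4338889 + 914570312) + 4012044) = -2508890*((-20 + 4335806160 - 387254448 - 10239778040 + 914570312) + 4012044) = -2508890*(-5376656036 + 4012044) = -2508890*(-5372643992) = 13479372785088880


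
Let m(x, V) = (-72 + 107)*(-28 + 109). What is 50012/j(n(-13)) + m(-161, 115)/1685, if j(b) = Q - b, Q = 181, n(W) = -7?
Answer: 4240160/15839 ≈ 267.70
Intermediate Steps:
m(x, V) = 2835 (m(x, V) = 35*81 = 2835)
j(b) = 181 - b
50012/j(n(-13)) + m(-161, 115)/1685 = 50012/(181 - 1*(-7)) + 2835/1685 = 50012/(181 + 7) + 2835*(1/1685) = 50012/188 + 567/337 = 50012*(1/188) + 567/337 = 12503/47 + 567/337 = 4240160/15839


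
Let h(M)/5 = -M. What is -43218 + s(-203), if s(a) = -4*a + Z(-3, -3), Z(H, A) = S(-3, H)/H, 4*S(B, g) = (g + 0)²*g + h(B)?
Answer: -42405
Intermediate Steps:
h(M) = -5*M (h(M) = 5*(-M) = -5*M)
S(B, g) = -5*B/4 + g³/4 (S(B, g) = ((g + 0)²*g - 5*B)/4 = (g²*g - 5*B)/4 = (g³ - 5*B)/4 = -5*B/4 + g³/4)
Z(H, A) = (15/4 + H³/4)/H (Z(H, A) = (-5/4*(-3) + H³/4)/H = (15/4 + H³/4)/H)
s(a) = 1 - 4*a (s(a) = -4*a + (¼)*(15 + (-3)³)/(-3) = -4*a + (¼)*(-⅓)*(15 - 27) = -4*a + (¼)*(-⅓)*(-12) = -4*a + 1 = 1 - 4*a)
-43218 + s(-203) = -43218 + (1 - 4*(-203)) = -43218 + (1 + 812) = -43218 + 813 = -42405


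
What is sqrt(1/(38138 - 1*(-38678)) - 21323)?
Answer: I*sqrt(7863786269167)/19204 ≈ 146.02*I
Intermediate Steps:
sqrt(1/(38138 - 1*(-38678)) - 21323) = sqrt(1/(38138 + 38678) - 21323) = sqrt(1/76816 - 21323) = sqrt(-1637947567/76816) = I*sqrt(7863786269167)/19204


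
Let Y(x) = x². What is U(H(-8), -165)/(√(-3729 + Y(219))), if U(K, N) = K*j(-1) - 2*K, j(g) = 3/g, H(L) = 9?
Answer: -15*√11058/7372 ≈ -0.21397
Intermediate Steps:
U(K, N) = -5*K (U(K, N) = K*(3/(-1)) - 2*K = K*(3*(-1)) - 2*K = K*(-3) - 2*K = -3*K - 2*K = -5*K)
U(H(-8), -165)/(√(-3729 + Y(219))) = (-5*9)/(√(-3729 + 219²)) = -45/√(-3729 + 47961) = -45*√11058/22116 = -15*√11058/7372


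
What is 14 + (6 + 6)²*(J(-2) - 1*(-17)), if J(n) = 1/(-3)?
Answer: 2414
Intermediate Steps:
J(n) = -⅓
14 + (6 + 6)²*(J(-2) - 1*(-17)) = 14 + (6 + 6)²*(-⅓ - 1*(-17)) = 14 + 12²*(-⅓ + 17) = 14 + 144*(50/3) = 14 + 2400 = 2414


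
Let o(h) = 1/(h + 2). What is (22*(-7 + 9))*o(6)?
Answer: 11/2 ≈ 5.5000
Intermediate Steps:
o(h) = 1/(2 + h)
(22*(-7 + 9))*o(6) = (22*(-7 + 9))/(2 + 6) = (22*2)/8 = 44*(⅛) = 11/2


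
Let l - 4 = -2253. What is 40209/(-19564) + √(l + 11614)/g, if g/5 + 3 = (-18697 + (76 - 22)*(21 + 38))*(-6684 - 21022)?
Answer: -40209/19564 + √9365/2148738815 ≈ -2.0553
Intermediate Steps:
l = -2249 (l = 4 - 2253 = -2249)
g = 2148738815 (g = -15 + 5*((-18697 + (76 - 22)*(21 + 38))*(-6684 - 21022)) = -15 + 5*((-18697 + 54*59)*(-27706)) = -15 + 5*((-18697 + 3186)*(-27706)) = -15 + 5*(-15511*(-27706)) = -15 + 5*429747766 = -15 + 2148738830 = 2148738815)
40209/(-19564) + √(l + 11614)/g = 40209/(-19564) + √(-2249 + 11614)/2148738815 = 40209*(-1/19564) + √9365*(1/2148738815) = -40209/19564 + √9365/2148738815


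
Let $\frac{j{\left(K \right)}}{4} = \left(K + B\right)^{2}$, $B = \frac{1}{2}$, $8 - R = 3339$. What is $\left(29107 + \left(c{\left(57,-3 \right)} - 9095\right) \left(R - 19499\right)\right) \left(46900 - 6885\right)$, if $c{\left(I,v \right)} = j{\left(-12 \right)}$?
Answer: $7826569343305$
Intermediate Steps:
$R = -3331$ ($R = 8 - 3339 = -3331$)
$B = \frac{1}{2} \approx 0.5$
$j{\left(K \right)} = 4 \left(\frac{1}{2} + K\right)^{2}$ ($j{\left(K \right)} = 4 \left(K + \frac{1}{2}\right)^{2} = 4 \left(\frac{1}{2} + K\right)^{2}$)
$c{\left(I,v \right)} = 529$ ($c{\left(I,v \right)} = \left(1 + 2 \left(-12\right)\right)^{2} = \left(1 - 24\right)^{2} = \left(-23\right)^{2} = 529$)
$\left(29107 + \left(c{\left(57,-3 \right)} - 9095\right) \left(R - 19499\right)\right) \left(46900 - 6885\right) = \left(29107 + \left(529 - 9095\right) \left(-3331 - 19499\right)\right) \left(46900 - 6885\right) = \left(29107 - -195561780\right) 40015 = \left(29107 + 195561780\right) 40015 = 195590887 \cdot 40015 = 7826569343305$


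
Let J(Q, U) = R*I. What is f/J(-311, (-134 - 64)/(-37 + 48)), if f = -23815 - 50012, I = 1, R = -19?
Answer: 73827/19 ≈ 3885.6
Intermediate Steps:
J(Q, U) = -19 (J(Q, U) = -19*1 = -19)
f = -73827
f/J(-311, (-134 - 64)/(-37 + 48)) = -73827/(-19) = -73827*(-1/19) = 73827/19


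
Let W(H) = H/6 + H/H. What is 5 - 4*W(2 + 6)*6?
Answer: -51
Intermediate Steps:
W(H) = 1 + H/6 (W(H) = H*(⅙) + 1 = H/6 + 1 = 1 + H/6)
5 - 4*W(2 + 6)*6 = 5 - 4*(1 + (2 + 6)/6)*6 = 5 - 4*(1 + (⅙)*8)*6 = 5 - 4*(1 + 4/3)*6 = 5 - 28*6/3 = 5 - 4*14 = 5 - 56 = -51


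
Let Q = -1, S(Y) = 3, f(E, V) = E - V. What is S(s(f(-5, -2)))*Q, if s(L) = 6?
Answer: -3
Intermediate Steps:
S(s(f(-5, -2)))*Q = 3*(-1) = -3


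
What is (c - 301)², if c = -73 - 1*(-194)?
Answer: 32400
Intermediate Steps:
c = 121 (c = -73 + 194 = 121)
(c - 301)² = (121 - 301)² = (-180)² = 32400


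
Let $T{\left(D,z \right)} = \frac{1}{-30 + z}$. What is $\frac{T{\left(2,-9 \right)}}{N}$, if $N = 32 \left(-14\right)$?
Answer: $\frac{1}{17472} \approx 5.7234 \cdot 10^{-5}$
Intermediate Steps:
$N = -448$
$\frac{T{\left(2,-9 \right)}}{N} = \frac{1}{\left(-30 - 9\right) \left(-448\right)} = \frac{1}{-39} \left(- \frac{1}{448}\right) = \left(- \frac{1}{39}\right) \left(- \frac{1}{448}\right) = \frac{1}{17472}$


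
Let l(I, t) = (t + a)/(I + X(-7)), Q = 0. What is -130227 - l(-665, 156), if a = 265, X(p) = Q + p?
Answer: -87512123/672 ≈ -1.3023e+5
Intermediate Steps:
X(p) = p (X(p) = 0 + p = p)
l(I, t) = (265 + t)/(-7 + I) (l(I, t) = (t + 265)/(I - 7) = (265 + t)/(-7 + I))
-130227 - l(-665, 156) = -130227 - (265 + 156)/(-7 - 665) = -130227 - 421/(-672) = -130227 - (-1)*421/672 = -130227 - 1*(-421/672) = -130227 + 421/672 = -87512123/672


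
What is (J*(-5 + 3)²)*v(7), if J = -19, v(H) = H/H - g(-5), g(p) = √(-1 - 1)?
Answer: -76 + 76*I*√2 ≈ -76.0 + 107.48*I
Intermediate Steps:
g(p) = I*√2 (g(p) = √(-2) = I*√2)
v(H) = 1 - I*√2 (v(H) = H/H - I*√2 = 1 - I*√2)
(J*(-5 + 3)²)*v(7) = (-19*(-5 + 3)²)*(1 - I*√2) = (-19*(-2)²)*(1 - I*√2) = (-19*4)*(1 - I*√2) = -76*(1 - I*√2) = -76 + 76*I*√2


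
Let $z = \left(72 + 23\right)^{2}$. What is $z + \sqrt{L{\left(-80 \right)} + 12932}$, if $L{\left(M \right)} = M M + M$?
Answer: $9025 + 2 \sqrt{4813} \approx 9163.8$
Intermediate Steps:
$L{\left(M \right)} = M + M^{2}$ ($L{\left(M \right)} = M^{2} + M = M + M^{2}$)
$z = 9025$ ($z = 95^{2} = 9025$)
$z + \sqrt{L{\left(-80 \right)} + 12932} = 9025 + \sqrt{- 80 \left(1 - 80\right) + 12932} = 9025 + \sqrt{\left(-80\right) \left(-79\right) + 12932} = 9025 + \sqrt{6320 + 12932} = 9025 + \sqrt{19252} = 9025 + 2 \sqrt{4813}$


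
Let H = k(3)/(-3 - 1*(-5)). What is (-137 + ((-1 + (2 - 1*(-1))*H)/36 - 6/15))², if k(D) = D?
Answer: 2443226041/129600 ≈ 18852.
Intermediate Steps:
H = 3/2 (H = 3/(-3 - 1*(-5)) = 3/(-3 + 5) = 3/2 ≈ 1.5000)
(-137 + ((-1 + (2 - 1*(-1))*H)/36 - 6/15))² = (-137 + ((-1 + (2 - 1*(-1))*(3/2))/36 - 6/15))² = (-137 + ((-1 + (2 + 1)*(3/2))*(1/36) - 6*1/15))² = (-137 + ((-1 + 3*(3/2))*(1/36) - ⅖))² = (-137 + ((-1 + 9/2)*(1/36) - ⅖))² = (-137 + ((7/2)*(1/36) - ⅖))² = (-137 + (7/72 - ⅖))² = (-137 - 109/360)² = (-49429/360)² = 2443226041/129600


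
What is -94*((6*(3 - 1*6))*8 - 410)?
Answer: 52076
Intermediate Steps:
-94*((6*(3 - 1*6))*8 - 410) = -94*((6*(3 - 6))*8 - 410) = -94*((6*(-3))*8 - 410) = -94*(-18*8 - 410) = -94*(-144 - 410) = -94*(-554) = 52076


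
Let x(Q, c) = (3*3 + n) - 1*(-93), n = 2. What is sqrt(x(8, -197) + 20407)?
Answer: 3*sqrt(2279) ≈ 143.22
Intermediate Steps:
x(Q, c) = 104 (x(Q, c) = (3*3 + 2) - 1*(-93) = (9 + 2) + 93 = 11 + 93 = 104)
sqrt(x(8, -197) + 20407) = sqrt(104 + 20407) = sqrt(20511) = 3*sqrt(2279)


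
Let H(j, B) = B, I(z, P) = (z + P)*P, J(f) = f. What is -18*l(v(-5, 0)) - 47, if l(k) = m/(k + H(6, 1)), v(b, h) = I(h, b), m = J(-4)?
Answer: -575/13 ≈ -44.231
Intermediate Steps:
I(z, P) = P*(P + z) (I(z, P) = (P + z)*P = P*(P + z))
m = -4
v(b, h) = b*(b + h)
l(k) = -4/(1 + k) (l(k) = -4/(k + 1) = -4/(1 + k))
-18*l(v(-5, 0)) - 47 = -(-72)/(1 - 5*(-5 + 0)) - 47 = -(-72)/(1 - 5*(-5)) - 47 = -(-72)/(1 + 25) - 47 = -(-72)/26 - 47 = -18*(-2/13) - 47 = 36/13 - 47 = -575/13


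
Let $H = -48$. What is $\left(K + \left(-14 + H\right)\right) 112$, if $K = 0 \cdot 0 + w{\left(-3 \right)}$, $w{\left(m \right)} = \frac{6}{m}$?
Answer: $-7168$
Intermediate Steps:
$K = -2$ ($K = 0 \cdot 0 + \frac{6}{-3} = 0 + 6 \left(- \frac{1}{3}\right) = 0 - 2 = -2$)
$\left(K + \left(-14 + H\right)\right) 112 = \left(-2 - 62\right) 112 = \left(-64\right) 112 = -7168$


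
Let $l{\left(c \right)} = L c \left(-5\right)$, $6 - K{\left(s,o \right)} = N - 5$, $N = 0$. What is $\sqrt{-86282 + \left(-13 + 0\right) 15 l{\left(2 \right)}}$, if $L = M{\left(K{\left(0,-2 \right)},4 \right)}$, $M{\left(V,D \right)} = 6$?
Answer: $i \sqrt{74582} \approx 273.1 i$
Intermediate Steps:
$K{\left(s,o \right)} = 11$ ($K{\left(s,o \right)} = 6 - \left(0 - 5\right) = 6 - -5 = 6 + 5 = 11$)
$L = 6$
$l{\left(c \right)} = - 30 c$ ($l{\left(c \right)} = 6 c \left(-5\right) = 6 \left(- 5 c\right) = - 30 c$)
$\sqrt{-86282 + \left(-13 + 0\right) 15 l{\left(2 \right)}} = \sqrt{-86282 + \left(-13 + 0\right) 15 \left(\left(-30\right) 2\right)} = \sqrt{-86282 + \left(-13\right) 15 \left(-60\right)} = \sqrt{-86282 - -11700} = \sqrt{-86282 + 11700} = \sqrt{-74582} = i \sqrt{74582}$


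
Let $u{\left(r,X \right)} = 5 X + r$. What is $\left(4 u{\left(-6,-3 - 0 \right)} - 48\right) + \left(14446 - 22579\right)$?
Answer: $-8265$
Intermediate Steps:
$u{\left(r,X \right)} = r + 5 X$
$\left(4 u{\left(-6,-3 - 0 \right)} - 48\right) + \left(14446 - 22579\right) = \left(4 \left(-6 + 5 \left(-3 - 0\right)\right) - 48\right) + \left(14446 - 22579\right) = \left(4 \left(-6 + 5 \left(-3 + 0\right)\right) - 48\right) + \left(14446 - 22579\right) = \left(4 \left(-6 + 5 \left(-3\right)\right) - 48\right) - 8133 = \left(4 \left(-6 - 15\right) - 48\right) - 8133 = \left(4 \left(-21\right) - 48\right) - 8133 = \left(-84 - 48\right) - 8133 = -132 - 8133 = -8265$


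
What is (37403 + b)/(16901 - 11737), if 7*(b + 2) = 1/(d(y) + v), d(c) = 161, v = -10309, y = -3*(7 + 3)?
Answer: 2656817435/366829904 ≈ 7.2426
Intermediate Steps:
y = -30 (y = -3*10 = -30)
b = -142073/71036 (b = -2 + 1/(7*(161 - 10309)) = -2 + (1/7)/(-10148) = -2 + (1/7)*(-1/10148) = -2 - 1/71036 = -142073/71036 ≈ -2.0000)
(37403 + b)/(16901 - 11737) = (37403 - 142073/71036)/(16901 - 11737) = (2656817435/71036)/5164 = (2656817435/71036)*(1/5164) = 2656817435/366829904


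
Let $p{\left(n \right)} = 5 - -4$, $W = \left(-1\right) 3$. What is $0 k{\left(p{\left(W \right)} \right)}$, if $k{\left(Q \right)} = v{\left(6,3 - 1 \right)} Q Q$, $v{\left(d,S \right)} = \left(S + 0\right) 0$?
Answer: $0$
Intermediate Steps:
$W = -3$
$p{\left(n \right)} = 9$ ($p{\left(n \right)} = 5 + 4 = 9$)
$v{\left(d,S \right)} = 0$ ($v{\left(d,S \right)} = S 0 = 0$)
$k{\left(Q \right)} = 0$ ($k{\left(Q \right)} = 0 Q Q = 0 Q = 0$)
$0 k{\left(p{\left(W \right)} \right)} = 0 \cdot 0 = 0$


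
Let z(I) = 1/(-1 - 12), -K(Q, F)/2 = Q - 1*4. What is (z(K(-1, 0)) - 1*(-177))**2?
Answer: 5290000/169 ≈ 31302.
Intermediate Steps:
K(Q, F) = 8 - 2*Q (K(Q, F) = -2*(Q - 1*4) = -2*(Q - 4) = -2*(-4 + Q) = 8 - 2*Q)
z(I) = -1/13 (z(I) = 1/(-13) = -1/13)
(z(K(-1, 0)) - 1*(-177))**2 = (-1/13 - 1*(-177))**2 = (-1/13 + 177)**2 = (2300/13)**2 = 5290000/169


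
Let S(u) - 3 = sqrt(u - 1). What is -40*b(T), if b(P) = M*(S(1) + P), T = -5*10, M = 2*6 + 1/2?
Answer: 23500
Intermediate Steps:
M = 25/2 (M = 12 + 1/2 = 25/2 ≈ 12.500)
T = -50
S(u) = 3 + sqrt(-1 + u) (S(u) = 3 + sqrt(u - 1) = 3 + sqrt(-1 + u))
b(P) = 75/2 + 25*P/2 (b(P) = 25*((3 + sqrt(-1 + 1)) + P)/2 = 25*((3 + sqrt(0)) + P)/2 = 25*((3 + 0) + P)/2 = 25*(3 + P)/2 = 75/2 + 25*P/2)
-40*b(T) = -40*(75/2 + (25/2)*(-50)) = -40*(75/2 - 625) = -40*(-1175/2) = 23500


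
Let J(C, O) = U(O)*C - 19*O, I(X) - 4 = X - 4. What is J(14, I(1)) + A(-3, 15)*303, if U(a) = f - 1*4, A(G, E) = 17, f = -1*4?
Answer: 5020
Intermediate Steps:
f = -4
I(X) = X (I(X) = 4 + (X - 4) = 4 + (-4 + X) = X)
U(a) = -8 (U(a) = -4 - 1*4 = -4 - 4 = -8)
J(C, O) = -19*O - 8*C (J(C, O) = -8*C - 19*O = -19*O - 8*C)
J(14, I(1)) + A(-3, 15)*303 = (-19*1 - 8*14) + 17*303 = (-19 - 112) + 5151 = -131 + 5151 = 5020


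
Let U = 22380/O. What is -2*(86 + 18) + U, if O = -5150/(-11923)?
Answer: 26576554/515 ≈ 51605.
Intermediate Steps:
O = 5150/11923 (O = -5150*(-1/11923) = 5150/11923 ≈ 0.43194)
U = 26683674/515 (U = 22380/(5150/11923) = 22380*(11923/5150) = 26683674/515 ≈ 51813.)
-2*(86 + 18) + U = -2*(86 + 18) + 26683674/515 = -2*104 + 26683674/515 = -208 + 26683674/515 = 26576554/515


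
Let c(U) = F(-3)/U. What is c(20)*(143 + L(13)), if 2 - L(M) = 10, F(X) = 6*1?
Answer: 81/2 ≈ 40.500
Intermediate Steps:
F(X) = 6
c(U) = 6/U
L(M) = -8 (L(M) = 2 - 1*10 = 2 - 10 = -8)
c(20)*(143 + L(13)) = (6/20)*(143 - 8) = (6*(1/20))*135 = (3/10)*135 = 81/2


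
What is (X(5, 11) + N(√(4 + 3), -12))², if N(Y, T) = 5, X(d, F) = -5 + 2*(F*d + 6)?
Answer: 14884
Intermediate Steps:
X(d, F) = 7 + 2*F*d (X(d, F) = -5 + 2*(6 + F*d) = -5 + (12 + 2*F*d) = 7 + 2*F*d)
(X(5, 11) + N(√(4 + 3), -12))² = ((7 + 2*11*5) + 5)² = ((7 + 110) + 5)² = (117 + 5)² = 122² = 14884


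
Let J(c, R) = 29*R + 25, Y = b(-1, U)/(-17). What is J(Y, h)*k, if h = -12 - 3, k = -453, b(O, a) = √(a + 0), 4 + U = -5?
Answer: 185730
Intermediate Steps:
U = -9 (U = -4 - 5 = -9)
b(O, a) = √a
Y = -3*I/17 (Y = √(-9)/(-17) = (3*I)*(-1/17) = -3*I/17 ≈ -0.17647*I)
h = -15
J(c, R) = 25 + 29*R
J(Y, h)*k = (25 + 29*(-15))*(-453) = (25 - 435)*(-453) = -410*(-453) = 185730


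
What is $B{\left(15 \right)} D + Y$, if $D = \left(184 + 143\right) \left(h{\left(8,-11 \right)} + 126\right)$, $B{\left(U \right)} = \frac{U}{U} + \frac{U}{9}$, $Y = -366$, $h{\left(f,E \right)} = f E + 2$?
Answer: $34514$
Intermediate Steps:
$h{\left(f,E \right)} = 2 + E f$ ($h{\left(f,E \right)} = E f + 2 = 2 + E f$)
$B{\left(U \right)} = 1 + \frac{U}{9}$ ($B{\left(U \right)} = 1 + U \frac{1}{9} = 1 + \frac{U}{9}$)
$D = 13080$ ($D = \left(184 + 143\right) \left(\left(2 - 88\right) + 126\right) = 327 \left(\left(2 - 88\right) + 126\right) = 327 \left(-86 + 126\right) = 327 \cdot 40 = 13080$)
$B{\left(15 \right)} D + Y = \left(1 + \frac{1}{9} \cdot 15\right) 13080 - 366 = \left(1 + \frac{5}{3}\right) 13080 - 366 = \frac{8}{3} \cdot 13080 - 366 = 34880 - 366 = 34514$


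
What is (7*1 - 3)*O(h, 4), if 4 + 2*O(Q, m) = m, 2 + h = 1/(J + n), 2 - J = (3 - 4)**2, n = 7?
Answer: 0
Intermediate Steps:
J = 1 (J = 2 - (3 - 4)**2 = 2 - 1*(-1)**2 = 2 - 1*1 = 2 - 1 = 1)
h = -15/8 (h = -2 + 1/(1 + 7) = -2 + 1/8 = -15/8 ≈ -1.8750)
O(Q, m) = -2 + m/2
(7*1 - 3)*O(h, 4) = (7*1 - 3)*(-2 + (1/2)*4) = (7 - 3)*(-2 + 2) = 4*0 = 0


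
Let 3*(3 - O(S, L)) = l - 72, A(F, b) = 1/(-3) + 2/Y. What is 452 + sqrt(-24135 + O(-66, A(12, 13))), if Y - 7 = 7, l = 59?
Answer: 452 + I*sqrt(217149)/3 ≈ 452.0 + 155.33*I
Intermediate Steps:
Y = 14 (Y = 7 + 7 = 14)
A(F, b) = -4/21 (A(F, b) = 1/(-3) + 2/14 = 1*(-1/3) + 2*(1/14) = -1/3 + 1/7 = -4/21)
O(S, L) = 22/3 (O(S, L) = 3 - (59 - 72)/3 = 3 - 1/3*(-13) = 3 + 13/3 = 22/3)
452 + sqrt(-24135 + O(-66, A(12, 13))) = 452 + sqrt(-24135 + 22/3) = 452 + sqrt(-72383/3) = 452 + I*sqrt(217149)/3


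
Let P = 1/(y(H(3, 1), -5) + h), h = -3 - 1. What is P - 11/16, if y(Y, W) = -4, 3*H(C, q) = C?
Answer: -13/16 ≈ -0.81250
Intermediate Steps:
H(C, q) = C/3
h = -4
P = -⅛ (P = 1/(-4 - 4) = 1/(-8) = -⅛ ≈ -0.12500)
P - 11/16 = -⅛ - 11/16 = -13/16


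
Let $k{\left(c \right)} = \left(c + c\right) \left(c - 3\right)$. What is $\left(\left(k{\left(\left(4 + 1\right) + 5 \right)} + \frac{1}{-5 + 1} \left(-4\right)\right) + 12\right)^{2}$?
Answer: $23409$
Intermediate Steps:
$k{\left(c \right)} = 2 c \left(-3 + c\right)$
$\left(\left(k{\left(\left(4 + 1\right) + 5 \right)} + \frac{1}{-5 + 1} \left(-4\right)\right) + 12\right)^{2} = \left(\left(2 \left(\left(4 + 1\right) + 5\right) \left(-3 + \left(\left(4 + 1\right) + 5\right)\right) + \frac{1}{-5 + 1} \left(-4\right)\right) + 12\right)^{2} = \left(\left(2 \left(5 + 5\right) \left(-3 + \left(5 + 5\right)\right) + \frac{1}{-4} \left(-4\right)\right) + 12\right)^{2} = \left(\left(2 \cdot 10 \left(-3 + 10\right) - -1\right) + 12\right)^{2} = \left(\left(2 \cdot 10 \cdot 7 + 1\right) + 12\right)^{2} = \left(\left(140 + 1\right) + 12\right)^{2} = \left(141 + 12\right)^{2} = 153^{2} = 23409$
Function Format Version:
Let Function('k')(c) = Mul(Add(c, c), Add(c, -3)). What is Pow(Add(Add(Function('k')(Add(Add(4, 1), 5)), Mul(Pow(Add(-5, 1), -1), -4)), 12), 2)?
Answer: 23409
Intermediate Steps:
Function('k')(c) = Mul(2, c, Add(-3, c)) (Function('k')(c) = Mul(Mul(2, c), Add(-3, c)) = Mul(2, c, Add(-3, c)))
Pow(Add(Add(Function('k')(Add(Add(4, 1), 5)), Mul(Pow(Add(-5, 1), -1), -4)), 12), 2) = Pow(Add(Add(Mul(2, Add(Add(4, 1), 5), Add(-3, Add(Add(4, 1), 5))), Mul(Pow(Add(-5, 1), -1), -4)), 12), 2) = Pow(Add(Add(Mul(2, Add(5, 5), Add(-3, Add(5, 5))), Mul(Pow(-4, -1), -4)), 12), 2) = Pow(Add(Add(Mul(2, 10, Add(-3, 10)), Mul(Rational(-1, 4), -4)), 12), 2) = Pow(Add(Add(Mul(2, 10, 7), 1), 12), 2) = Pow(Add(Add(140, 1), 12), 2) = Pow(Add(141, 12), 2) = Pow(153, 2) = 23409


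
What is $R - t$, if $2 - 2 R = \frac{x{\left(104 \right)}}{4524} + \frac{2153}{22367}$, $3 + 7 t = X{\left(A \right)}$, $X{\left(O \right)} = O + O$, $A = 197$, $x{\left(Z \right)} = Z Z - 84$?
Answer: $- \frac{9932637532}{177079539} \approx -56.091$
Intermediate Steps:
$x{\left(Z \right)} = -84 + Z^{2}$ ($x{\left(Z \right)} = Z^{2} - 84 = -84 + Z^{2}$)
$X{\left(O \right)} = 2 O$
$t = \frac{391}{7}$ ($t = - \frac{3}{7} + \frac{2 \cdot 197}{7} = - \frac{3}{7} + \frac{1}{7} \cdot 394 = - \frac{3}{7} + \frac{394}{7} = \frac{391}{7} \approx 55.857$)
$R = - \frac{5925775}{25297077}$ ($R = 1 - \frac{\frac{-84 + 104^{2}}{4524} + \frac{2153}{22367}}{2} = 1 - \frac{\left(-84 + 10816\right) \frac{1}{4524} + 2153 \cdot \frac{1}{22367}}{2} = 1 - \frac{10732 \cdot \frac{1}{4524} + \frac{2153}{22367}}{2} = 1 - \frac{\frac{2683}{1131} + \frac{2153}{22367}}{2} = 1 - \frac{31222852}{25297077} = - \frac{5925775}{25297077} \approx -0.23425$)
$R - t = - \frac{5925775}{25297077} - \frac{391}{7} = - \frac{9932637532}{177079539}$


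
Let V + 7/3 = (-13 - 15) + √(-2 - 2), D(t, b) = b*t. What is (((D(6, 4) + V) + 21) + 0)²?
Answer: 1900/9 + 176*I/3 ≈ 211.11 + 58.667*I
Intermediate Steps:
V = -91/3 + 2*I (V = -7/3 + ((-13 - 15) + √(-2 - 2)) = -7/3 + (-28 + √(-4)) = -7/3 + (-28 + 2*I) = -91/3 + 2*I ≈ -30.333 + 2.0*I)
(((D(6, 4) + V) + 21) + 0)² = (((4*6 + (-91/3 + 2*I)) + 21) + 0)² = (((24 + (-91/3 + 2*I)) + 21) + 0)² = (((-19/3 + 2*I) + 21) + 0)² = ((44/3 + 2*I) + 0)² = (44/3 + 2*I)²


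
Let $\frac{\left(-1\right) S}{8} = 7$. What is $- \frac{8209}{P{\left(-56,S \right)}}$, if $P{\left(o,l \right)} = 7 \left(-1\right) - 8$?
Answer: $\frac{8209}{15} \approx 547.27$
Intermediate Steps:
$S = -56$ ($S = \left(-8\right) 7 = -56$)
$P{\left(o,l \right)} = -15$ ($P{\left(o,l \right)} = -7 - 8 = -15$)
$- \frac{8209}{P{\left(-56,S \right)}} = - \frac{8209}{-15} = \left(-8209\right) \left(- \frac{1}{15}\right) = \frac{8209}{15}$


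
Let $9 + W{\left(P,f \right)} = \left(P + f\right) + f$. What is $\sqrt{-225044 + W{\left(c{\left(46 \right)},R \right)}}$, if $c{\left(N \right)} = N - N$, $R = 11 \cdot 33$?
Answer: $i \sqrt{224327} \approx 473.63 i$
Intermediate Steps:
$R = 363$
$c{\left(N \right)} = 0$
$W{\left(P,f \right)} = -9 + P + 2 f$ ($W{\left(P,f \right)} = -9 + \left(\left(P + f\right) + f\right) = -9 + \left(P + 2 f\right) = -9 + P + 2 f$)
$\sqrt{-225044 + W{\left(c{\left(46 \right)},R \right)}} = \sqrt{-225044 + \left(-9 + 0 + 2 \cdot 363\right)} = \sqrt{-225044 + \left(-9 + 0 + 726\right)} = \sqrt{-225044 + 717} = \sqrt{-224327} = i \sqrt{224327}$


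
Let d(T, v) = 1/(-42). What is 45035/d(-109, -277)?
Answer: -1891470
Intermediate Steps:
d(T, v) = -1/42
45035/d(-109, -277) = 45035/(-1/42) = 45035*(-42) = -1891470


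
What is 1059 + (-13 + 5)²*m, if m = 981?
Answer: 63843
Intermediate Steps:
1059 + (-13 + 5)²*m = 1059 + (-13 + 5)²*981 = 1059 + (-8)²*981 = 1059 + 64*981 = 1059 + 62784 = 63843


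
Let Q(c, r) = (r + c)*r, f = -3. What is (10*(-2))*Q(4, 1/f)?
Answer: 220/9 ≈ 24.444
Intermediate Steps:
Q(c, r) = r*(c + r) (Q(c, r) = (c + r)*r = r*(c + r))
(10*(-2))*Q(4, 1/f) = (10*(-2))*((4 + 1/(-3))/(-3)) = -(-20)*(4 - 1/3)/3 = -(-20)*11/(3*3) = -20*(-11/9) = 220/9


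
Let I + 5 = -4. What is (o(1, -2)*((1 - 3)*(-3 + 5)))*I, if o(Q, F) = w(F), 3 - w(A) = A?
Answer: 180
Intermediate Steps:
I = -9 (I = -5 - 4 = -9)
w(A) = 3 - A
o(Q, F) = 3 - F
(o(1, -2)*((1 - 3)*(-3 + 5)))*I = ((3 - 1*(-2))*((1 - 3)*(-3 + 5)))*(-9) = ((3 + 2)*(-2*2))*(-9) = (5*(-4))*(-9) = -20*(-9) = 180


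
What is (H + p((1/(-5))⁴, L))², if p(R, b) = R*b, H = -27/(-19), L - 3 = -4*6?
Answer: 271458576/141015625 ≈ 1.9250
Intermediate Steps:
L = -21 (L = 3 - 4*6 = 3 - 24 = -21)
H = 27/19 (H = -27*(-1/19) = 27/19 ≈ 1.4211)
(H + p((1/(-5))⁴, L))² = (27/19 + (1/(-5))⁴*(-21))² = (27/19 + (-⅕)⁴*(-21))² = (27/19 + (1/625)*(-21))² = (27/19 - 21/625)² = (16476/11875)² = 271458576/141015625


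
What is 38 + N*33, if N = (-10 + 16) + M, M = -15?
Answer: -259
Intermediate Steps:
N = -9 (N = (-10 + 16) - 15 = 6 - 15 = -9)
38 + N*33 = 38 - 9*33 = 38 - 297 = -259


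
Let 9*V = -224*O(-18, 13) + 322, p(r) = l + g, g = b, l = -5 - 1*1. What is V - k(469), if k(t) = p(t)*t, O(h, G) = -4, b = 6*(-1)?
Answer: 17290/3 ≈ 5763.3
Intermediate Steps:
b = -6
l = -6 (l = -5 - 1 = -6)
g = -6
p(r) = -12 (p(r) = -6 - 6 = -12)
k(t) = -12*t
V = 406/3 (V = (-224*(-4) + 322)/9 = (896 + 322)/9 = (1/9)*1218 = 406/3 ≈ 135.33)
V - k(469) = 406/3 - (-12)*469 = 406/3 - 1*(-5628) = 406/3 + 5628 = 17290/3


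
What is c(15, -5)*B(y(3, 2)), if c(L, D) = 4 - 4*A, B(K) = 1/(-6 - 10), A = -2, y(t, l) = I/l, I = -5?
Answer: -¾ ≈ -0.75000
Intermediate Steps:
y(t, l) = -5/l
B(K) = -1/16 (B(K) = 1/(-16) = -1/16)
c(L, D) = 12 (c(L, D) = 4 - 4*(-2) = 4 + 8 = 12)
c(15, -5)*B(y(3, 2)) = 12*(-1/16) = -¾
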